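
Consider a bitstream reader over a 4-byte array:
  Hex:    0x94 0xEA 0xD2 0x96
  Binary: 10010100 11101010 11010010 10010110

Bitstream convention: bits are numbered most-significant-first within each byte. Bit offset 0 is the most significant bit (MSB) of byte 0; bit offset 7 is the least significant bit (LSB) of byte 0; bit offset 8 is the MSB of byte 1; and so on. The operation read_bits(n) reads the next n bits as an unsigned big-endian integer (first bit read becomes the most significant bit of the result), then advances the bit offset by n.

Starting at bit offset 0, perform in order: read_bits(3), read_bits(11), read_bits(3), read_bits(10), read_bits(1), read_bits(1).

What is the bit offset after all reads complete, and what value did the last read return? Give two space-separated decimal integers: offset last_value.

Answer: 29 0

Derivation:
Read 1: bits[0:3] width=3 -> value=4 (bin 100); offset now 3 = byte 0 bit 3; 29 bits remain
Read 2: bits[3:14] width=11 -> value=1338 (bin 10100111010); offset now 14 = byte 1 bit 6; 18 bits remain
Read 3: bits[14:17] width=3 -> value=5 (bin 101); offset now 17 = byte 2 bit 1; 15 bits remain
Read 4: bits[17:27] width=10 -> value=660 (bin 1010010100); offset now 27 = byte 3 bit 3; 5 bits remain
Read 5: bits[27:28] width=1 -> value=1 (bin 1); offset now 28 = byte 3 bit 4; 4 bits remain
Read 6: bits[28:29] width=1 -> value=0 (bin 0); offset now 29 = byte 3 bit 5; 3 bits remain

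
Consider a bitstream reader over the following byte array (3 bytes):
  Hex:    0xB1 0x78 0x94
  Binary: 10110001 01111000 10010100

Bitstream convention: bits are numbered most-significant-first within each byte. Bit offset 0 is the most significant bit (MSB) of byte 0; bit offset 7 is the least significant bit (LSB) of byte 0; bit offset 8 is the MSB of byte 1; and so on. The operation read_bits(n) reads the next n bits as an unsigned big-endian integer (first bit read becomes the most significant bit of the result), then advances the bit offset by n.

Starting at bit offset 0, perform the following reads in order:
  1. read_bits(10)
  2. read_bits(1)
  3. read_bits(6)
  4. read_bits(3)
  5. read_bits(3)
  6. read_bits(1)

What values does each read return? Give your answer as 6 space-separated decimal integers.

Read 1: bits[0:10] width=10 -> value=709 (bin 1011000101); offset now 10 = byte 1 bit 2; 14 bits remain
Read 2: bits[10:11] width=1 -> value=1 (bin 1); offset now 11 = byte 1 bit 3; 13 bits remain
Read 3: bits[11:17] width=6 -> value=49 (bin 110001); offset now 17 = byte 2 bit 1; 7 bits remain
Read 4: bits[17:20] width=3 -> value=1 (bin 001); offset now 20 = byte 2 bit 4; 4 bits remain
Read 5: bits[20:23] width=3 -> value=2 (bin 010); offset now 23 = byte 2 bit 7; 1 bits remain
Read 6: bits[23:24] width=1 -> value=0 (bin 0); offset now 24 = byte 3 bit 0; 0 bits remain

Answer: 709 1 49 1 2 0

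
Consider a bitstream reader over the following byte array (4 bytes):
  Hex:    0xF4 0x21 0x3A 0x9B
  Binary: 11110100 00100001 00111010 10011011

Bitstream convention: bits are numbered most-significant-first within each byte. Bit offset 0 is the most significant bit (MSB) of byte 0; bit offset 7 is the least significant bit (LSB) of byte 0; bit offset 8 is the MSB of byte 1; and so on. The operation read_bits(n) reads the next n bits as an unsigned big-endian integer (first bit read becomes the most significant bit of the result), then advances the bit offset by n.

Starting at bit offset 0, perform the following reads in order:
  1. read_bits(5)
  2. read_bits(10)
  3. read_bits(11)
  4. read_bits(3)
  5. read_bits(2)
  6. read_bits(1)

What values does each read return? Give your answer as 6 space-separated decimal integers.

Answer: 30 528 1258 3 1 1

Derivation:
Read 1: bits[0:5] width=5 -> value=30 (bin 11110); offset now 5 = byte 0 bit 5; 27 bits remain
Read 2: bits[5:15] width=10 -> value=528 (bin 1000010000); offset now 15 = byte 1 bit 7; 17 bits remain
Read 3: bits[15:26] width=11 -> value=1258 (bin 10011101010); offset now 26 = byte 3 bit 2; 6 bits remain
Read 4: bits[26:29] width=3 -> value=3 (bin 011); offset now 29 = byte 3 bit 5; 3 bits remain
Read 5: bits[29:31] width=2 -> value=1 (bin 01); offset now 31 = byte 3 bit 7; 1 bits remain
Read 6: bits[31:32] width=1 -> value=1 (bin 1); offset now 32 = byte 4 bit 0; 0 bits remain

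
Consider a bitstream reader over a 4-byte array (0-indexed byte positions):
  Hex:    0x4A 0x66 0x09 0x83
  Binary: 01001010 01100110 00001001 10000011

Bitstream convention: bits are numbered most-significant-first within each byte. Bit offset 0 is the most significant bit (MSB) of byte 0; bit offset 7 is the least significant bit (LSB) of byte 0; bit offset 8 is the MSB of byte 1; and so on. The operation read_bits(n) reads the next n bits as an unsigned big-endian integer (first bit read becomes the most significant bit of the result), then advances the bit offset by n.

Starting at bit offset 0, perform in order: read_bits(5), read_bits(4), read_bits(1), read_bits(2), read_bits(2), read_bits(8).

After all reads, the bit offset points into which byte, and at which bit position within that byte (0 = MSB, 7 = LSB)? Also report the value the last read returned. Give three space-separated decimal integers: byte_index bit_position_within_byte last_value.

Answer: 2 6 130

Derivation:
Read 1: bits[0:5] width=5 -> value=9 (bin 01001); offset now 5 = byte 0 bit 5; 27 bits remain
Read 2: bits[5:9] width=4 -> value=4 (bin 0100); offset now 9 = byte 1 bit 1; 23 bits remain
Read 3: bits[9:10] width=1 -> value=1 (bin 1); offset now 10 = byte 1 bit 2; 22 bits remain
Read 4: bits[10:12] width=2 -> value=2 (bin 10); offset now 12 = byte 1 bit 4; 20 bits remain
Read 5: bits[12:14] width=2 -> value=1 (bin 01); offset now 14 = byte 1 bit 6; 18 bits remain
Read 6: bits[14:22] width=8 -> value=130 (bin 10000010); offset now 22 = byte 2 bit 6; 10 bits remain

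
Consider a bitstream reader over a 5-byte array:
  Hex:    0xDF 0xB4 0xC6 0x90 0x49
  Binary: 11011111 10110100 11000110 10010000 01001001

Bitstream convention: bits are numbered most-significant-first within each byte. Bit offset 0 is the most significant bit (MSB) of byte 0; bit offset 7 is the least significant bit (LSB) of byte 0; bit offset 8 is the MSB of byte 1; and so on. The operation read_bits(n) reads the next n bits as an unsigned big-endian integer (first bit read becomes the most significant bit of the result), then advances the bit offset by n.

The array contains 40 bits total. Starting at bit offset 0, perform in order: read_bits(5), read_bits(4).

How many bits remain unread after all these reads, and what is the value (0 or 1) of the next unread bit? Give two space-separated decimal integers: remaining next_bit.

Read 1: bits[0:5] width=5 -> value=27 (bin 11011); offset now 5 = byte 0 bit 5; 35 bits remain
Read 2: bits[5:9] width=4 -> value=15 (bin 1111); offset now 9 = byte 1 bit 1; 31 bits remain

Answer: 31 0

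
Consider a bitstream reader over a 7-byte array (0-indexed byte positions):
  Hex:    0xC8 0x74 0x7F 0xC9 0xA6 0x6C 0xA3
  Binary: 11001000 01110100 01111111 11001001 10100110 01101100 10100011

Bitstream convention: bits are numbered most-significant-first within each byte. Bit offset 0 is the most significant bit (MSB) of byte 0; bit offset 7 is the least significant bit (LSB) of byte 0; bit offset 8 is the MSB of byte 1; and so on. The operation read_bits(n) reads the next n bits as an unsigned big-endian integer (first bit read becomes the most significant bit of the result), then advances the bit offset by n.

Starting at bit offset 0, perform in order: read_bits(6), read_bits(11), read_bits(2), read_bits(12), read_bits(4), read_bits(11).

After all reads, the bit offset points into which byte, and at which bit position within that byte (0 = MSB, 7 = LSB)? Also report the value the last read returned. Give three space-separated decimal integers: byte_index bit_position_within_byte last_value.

Read 1: bits[0:6] width=6 -> value=50 (bin 110010); offset now 6 = byte 0 bit 6; 50 bits remain
Read 2: bits[6:17] width=11 -> value=232 (bin 00011101000); offset now 17 = byte 2 bit 1; 39 bits remain
Read 3: bits[17:19] width=2 -> value=3 (bin 11); offset now 19 = byte 2 bit 3; 37 bits remain
Read 4: bits[19:31] width=12 -> value=4068 (bin 111111100100); offset now 31 = byte 3 bit 7; 25 bits remain
Read 5: bits[31:35] width=4 -> value=13 (bin 1101); offset now 35 = byte 4 bit 3; 21 bits remain
Read 6: bits[35:46] width=11 -> value=411 (bin 00110011011); offset now 46 = byte 5 bit 6; 10 bits remain

Answer: 5 6 411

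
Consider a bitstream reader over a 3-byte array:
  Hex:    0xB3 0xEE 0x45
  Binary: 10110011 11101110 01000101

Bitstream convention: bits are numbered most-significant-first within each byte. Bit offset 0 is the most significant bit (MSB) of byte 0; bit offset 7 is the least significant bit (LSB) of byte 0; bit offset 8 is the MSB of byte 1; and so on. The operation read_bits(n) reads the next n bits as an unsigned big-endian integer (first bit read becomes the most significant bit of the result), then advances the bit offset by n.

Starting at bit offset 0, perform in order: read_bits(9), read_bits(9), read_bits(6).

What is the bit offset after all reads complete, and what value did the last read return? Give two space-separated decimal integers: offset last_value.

Answer: 24 5

Derivation:
Read 1: bits[0:9] width=9 -> value=359 (bin 101100111); offset now 9 = byte 1 bit 1; 15 bits remain
Read 2: bits[9:18] width=9 -> value=441 (bin 110111001); offset now 18 = byte 2 bit 2; 6 bits remain
Read 3: bits[18:24] width=6 -> value=5 (bin 000101); offset now 24 = byte 3 bit 0; 0 bits remain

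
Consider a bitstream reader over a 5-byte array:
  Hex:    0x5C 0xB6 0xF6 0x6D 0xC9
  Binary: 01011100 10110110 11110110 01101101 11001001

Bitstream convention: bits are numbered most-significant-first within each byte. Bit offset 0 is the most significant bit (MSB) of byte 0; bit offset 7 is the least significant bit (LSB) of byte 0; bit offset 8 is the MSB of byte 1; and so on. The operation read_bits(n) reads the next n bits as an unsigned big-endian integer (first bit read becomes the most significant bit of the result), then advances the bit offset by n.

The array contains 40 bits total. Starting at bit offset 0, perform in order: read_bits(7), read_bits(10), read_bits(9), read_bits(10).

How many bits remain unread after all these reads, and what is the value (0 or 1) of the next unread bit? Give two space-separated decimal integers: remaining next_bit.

Answer: 4 1

Derivation:
Read 1: bits[0:7] width=7 -> value=46 (bin 0101110); offset now 7 = byte 0 bit 7; 33 bits remain
Read 2: bits[7:17] width=10 -> value=365 (bin 0101101101); offset now 17 = byte 2 bit 1; 23 bits remain
Read 3: bits[17:26] width=9 -> value=473 (bin 111011001); offset now 26 = byte 3 bit 2; 14 bits remain
Read 4: bits[26:36] width=10 -> value=732 (bin 1011011100); offset now 36 = byte 4 bit 4; 4 bits remain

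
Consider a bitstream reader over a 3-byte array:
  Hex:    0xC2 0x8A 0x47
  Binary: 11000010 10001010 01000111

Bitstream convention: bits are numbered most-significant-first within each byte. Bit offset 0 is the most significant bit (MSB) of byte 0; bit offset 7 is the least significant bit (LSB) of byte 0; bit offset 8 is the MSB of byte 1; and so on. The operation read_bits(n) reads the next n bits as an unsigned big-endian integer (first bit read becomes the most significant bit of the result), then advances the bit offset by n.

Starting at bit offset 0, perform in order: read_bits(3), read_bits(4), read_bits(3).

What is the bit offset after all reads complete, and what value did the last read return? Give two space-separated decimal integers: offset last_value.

Read 1: bits[0:3] width=3 -> value=6 (bin 110); offset now 3 = byte 0 bit 3; 21 bits remain
Read 2: bits[3:7] width=4 -> value=1 (bin 0001); offset now 7 = byte 0 bit 7; 17 bits remain
Read 3: bits[7:10] width=3 -> value=2 (bin 010); offset now 10 = byte 1 bit 2; 14 bits remain

Answer: 10 2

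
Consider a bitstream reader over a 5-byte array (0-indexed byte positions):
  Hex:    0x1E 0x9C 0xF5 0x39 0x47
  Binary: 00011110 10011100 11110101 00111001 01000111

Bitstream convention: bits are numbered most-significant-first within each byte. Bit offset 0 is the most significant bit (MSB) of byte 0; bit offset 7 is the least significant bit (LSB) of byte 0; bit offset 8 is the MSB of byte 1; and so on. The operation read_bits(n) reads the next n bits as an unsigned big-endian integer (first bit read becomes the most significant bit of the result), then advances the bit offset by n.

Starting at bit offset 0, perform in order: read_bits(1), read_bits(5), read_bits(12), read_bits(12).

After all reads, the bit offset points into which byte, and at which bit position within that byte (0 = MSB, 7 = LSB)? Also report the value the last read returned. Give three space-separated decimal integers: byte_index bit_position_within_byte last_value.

Answer: 3 6 3406

Derivation:
Read 1: bits[0:1] width=1 -> value=0 (bin 0); offset now 1 = byte 0 bit 1; 39 bits remain
Read 2: bits[1:6] width=5 -> value=7 (bin 00111); offset now 6 = byte 0 bit 6; 34 bits remain
Read 3: bits[6:18] width=12 -> value=2675 (bin 101001110011); offset now 18 = byte 2 bit 2; 22 bits remain
Read 4: bits[18:30] width=12 -> value=3406 (bin 110101001110); offset now 30 = byte 3 bit 6; 10 bits remain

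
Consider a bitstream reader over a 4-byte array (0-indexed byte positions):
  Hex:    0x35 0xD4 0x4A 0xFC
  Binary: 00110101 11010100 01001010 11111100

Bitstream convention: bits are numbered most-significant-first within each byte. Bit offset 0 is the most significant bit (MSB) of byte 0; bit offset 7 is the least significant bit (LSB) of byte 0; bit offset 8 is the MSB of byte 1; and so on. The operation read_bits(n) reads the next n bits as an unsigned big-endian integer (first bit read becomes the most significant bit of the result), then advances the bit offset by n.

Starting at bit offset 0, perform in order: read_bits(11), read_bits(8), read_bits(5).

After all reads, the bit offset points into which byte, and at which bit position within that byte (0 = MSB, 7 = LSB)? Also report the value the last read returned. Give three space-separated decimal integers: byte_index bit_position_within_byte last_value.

Answer: 3 0 10

Derivation:
Read 1: bits[0:11] width=11 -> value=430 (bin 00110101110); offset now 11 = byte 1 bit 3; 21 bits remain
Read 2: bits[11:19] width=8 -> value=162 (bin 10100010); offset now 19 = byte 2 bit 3; 13 bits remain
Read 3: bits[19:24] width=5 -> value=10 (bin 01010); offset now 24 = byte 3 bit 0; 8 bits remain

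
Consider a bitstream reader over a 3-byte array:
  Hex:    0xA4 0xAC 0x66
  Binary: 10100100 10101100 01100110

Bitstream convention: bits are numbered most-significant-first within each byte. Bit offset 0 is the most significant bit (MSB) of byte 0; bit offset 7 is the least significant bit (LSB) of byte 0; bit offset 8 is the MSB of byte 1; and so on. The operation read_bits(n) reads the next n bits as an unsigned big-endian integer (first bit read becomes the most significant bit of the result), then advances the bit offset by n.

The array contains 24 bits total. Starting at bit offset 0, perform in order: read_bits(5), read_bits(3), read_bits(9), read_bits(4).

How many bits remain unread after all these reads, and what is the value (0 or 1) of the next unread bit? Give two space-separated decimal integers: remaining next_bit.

Answer: 3 1

Derivation:
Read 1: bits[0:5] width=5 -> value=20 (bin 10100); offset now 5 = byte 0 bit 5; 19 bits remain
Read 2: bits[5:8] width=3 -> value=4 (bin 100); offset now 8 = byte 1 bit 0; 16 bits remain
Read 3: bits[8:17] width=9 -> value=344 (bin 101011000); offset now 17 = byte 2 bit 1; 7 bits remain
Read 4: bits[17:21] width=4 -> value=12 (bin 1100); offset now 21 = byte 2 bit 5; 3 bits remain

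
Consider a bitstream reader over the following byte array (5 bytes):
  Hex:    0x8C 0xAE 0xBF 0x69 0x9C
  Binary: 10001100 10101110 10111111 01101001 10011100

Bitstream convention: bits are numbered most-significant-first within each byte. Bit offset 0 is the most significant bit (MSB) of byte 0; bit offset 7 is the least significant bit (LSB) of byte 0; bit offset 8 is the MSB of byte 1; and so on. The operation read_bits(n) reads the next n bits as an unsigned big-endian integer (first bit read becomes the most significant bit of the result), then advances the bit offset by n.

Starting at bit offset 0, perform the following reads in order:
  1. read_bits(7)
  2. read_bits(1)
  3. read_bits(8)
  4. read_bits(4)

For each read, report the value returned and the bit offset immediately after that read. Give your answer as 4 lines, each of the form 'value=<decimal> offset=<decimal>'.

Answer: value=70 offset=7
value=0 offset=8
value=174 offset=16
value=11 offset=20

Derivation:
Read 1: bits[0:7] width=7 -> value=70 (bin 1000110); offset now 7 = byte 0 bit 7; 33 bits remain
Read 2: bits[7:8] width=1 -> value=0 (bin 0); offset now 8 = byte 1 bit 0; 32 bits remain
Read 3: bits[8:16] width=8 -> value=174 (bin 10101110); offset now 16 = byte 2 bit 0; 24 bits remain
Read 4: bits[16:20] width=4 -> value=11 (bin 1011); offset now 20 = byte 2 bit 4; 20 bits remain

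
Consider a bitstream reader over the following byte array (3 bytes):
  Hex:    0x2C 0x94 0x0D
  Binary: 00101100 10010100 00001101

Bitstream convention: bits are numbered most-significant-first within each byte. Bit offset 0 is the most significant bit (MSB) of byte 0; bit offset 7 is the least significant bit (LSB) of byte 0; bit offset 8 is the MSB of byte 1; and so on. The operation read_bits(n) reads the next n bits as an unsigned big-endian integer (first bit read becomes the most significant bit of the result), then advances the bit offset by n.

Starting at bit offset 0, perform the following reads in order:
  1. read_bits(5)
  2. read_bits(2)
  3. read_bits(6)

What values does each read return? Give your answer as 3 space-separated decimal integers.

Answer: 5 2 18

Derivation:
Read 1: bits[0:5] width=5 -> value=5 (bin 00101); offset now 5 = byte 0 bit 5; 19 bits remain
Read 2: bits[5:7] width=2 -> value=2 (bin 10); offset now 7 = byte 0 bit 7; 17 bits remain
Read 3: bits[7:13] width=6 -> value=18 (bin 010010); offset now 13 = byte 1 bit 5; 11 bits remain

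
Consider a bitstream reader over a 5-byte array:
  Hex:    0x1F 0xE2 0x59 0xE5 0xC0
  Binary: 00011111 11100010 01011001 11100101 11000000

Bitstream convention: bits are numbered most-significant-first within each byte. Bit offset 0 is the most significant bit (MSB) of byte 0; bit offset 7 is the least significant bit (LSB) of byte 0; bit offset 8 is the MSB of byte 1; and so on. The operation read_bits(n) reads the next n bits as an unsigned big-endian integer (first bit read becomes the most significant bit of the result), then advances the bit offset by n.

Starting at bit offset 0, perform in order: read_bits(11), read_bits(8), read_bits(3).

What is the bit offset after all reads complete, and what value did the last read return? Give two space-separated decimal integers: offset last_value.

Read 1: bits[0:11] width=11 -> value=255 (bin 00011111111); offset now 11 = byte 1 bit 3; 29 bits remain
Read 2: bits[11:19] width=8 -> value=18 (bin 00010010); offset now 19 = byte 2 bit 3; 21 bits remain
Read 3: bits[19:22] width=3 -> value=6 (bin 110); offset now 22 = byte 2 bit 6; 18 bits remain

Answer: 22 6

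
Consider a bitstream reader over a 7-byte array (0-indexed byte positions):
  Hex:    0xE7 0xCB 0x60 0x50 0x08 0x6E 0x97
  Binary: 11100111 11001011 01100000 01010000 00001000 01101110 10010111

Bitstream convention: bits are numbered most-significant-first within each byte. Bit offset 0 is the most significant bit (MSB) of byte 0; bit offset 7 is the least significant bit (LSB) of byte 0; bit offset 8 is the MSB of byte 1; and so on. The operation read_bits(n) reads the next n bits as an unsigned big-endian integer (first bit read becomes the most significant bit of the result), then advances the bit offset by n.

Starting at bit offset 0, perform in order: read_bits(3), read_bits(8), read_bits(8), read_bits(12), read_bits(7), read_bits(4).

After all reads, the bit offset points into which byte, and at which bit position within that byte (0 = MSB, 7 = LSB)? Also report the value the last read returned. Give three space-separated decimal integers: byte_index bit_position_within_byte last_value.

Answer: 5 2 1

Derivation:
Read 1: bits[0:3] width=3 -> value=7 (bin 111); offset now 3 = byte 0 bit 3; 53 bits remain
Read 2: bits[3:11] width=8 -> value=62 (bin 00111110); offset now 11 = byte 1 bit 3; 45 bits remain
Read 3: bits[11:19] width=8 -> value=91 (bin 01011011); offset now 19 = byte 2 bit 3; 37 bits remain
Read 4: bits[19:31] width=12 -> value=40 (bin 000000101000); offset now 31 = byte 3 bit 7; 25 bits remain
Read 5: bits[31:38] width=7 -> value=2 (bin 0000010); offset now 38 = byte 4 bit 6; 18 bits remain
Read 6: bits[38:42] width=4 -> value=1 (bin 0001); offset now 42 = byte 5 bit 2; 14 bits remain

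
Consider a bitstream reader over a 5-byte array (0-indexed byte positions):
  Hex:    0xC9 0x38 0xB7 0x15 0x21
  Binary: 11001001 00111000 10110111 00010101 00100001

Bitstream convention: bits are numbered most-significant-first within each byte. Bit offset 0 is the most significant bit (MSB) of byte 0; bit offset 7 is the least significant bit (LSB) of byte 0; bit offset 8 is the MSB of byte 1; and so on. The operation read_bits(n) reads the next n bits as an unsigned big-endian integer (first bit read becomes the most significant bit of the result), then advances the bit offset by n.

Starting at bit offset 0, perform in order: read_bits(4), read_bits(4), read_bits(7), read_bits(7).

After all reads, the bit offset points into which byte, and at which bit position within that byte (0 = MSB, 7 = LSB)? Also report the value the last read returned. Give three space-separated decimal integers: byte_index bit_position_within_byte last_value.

Answer: 2 6 45

Derivation:
Read 1: bits[0:4] width=4 -> value=12 (bin 1100); offset now 4 = byte 0 bit 4; 36 bits remain
Read 2: bits[4:8] width=4 -> value=9 (bin 1001); offset now 8 = byte 1 bit 0; 32 bits remain
Read 3: bits[8:15] width=7 -> value=28 (bin 0011100); offset now 15 = byte 1 bit 7; 25 bits remain
Read 4: bits[15:22] width=7 -> value=45 (bin 0101101); offset now 22 = byte 2 bit 6; 18 bits remain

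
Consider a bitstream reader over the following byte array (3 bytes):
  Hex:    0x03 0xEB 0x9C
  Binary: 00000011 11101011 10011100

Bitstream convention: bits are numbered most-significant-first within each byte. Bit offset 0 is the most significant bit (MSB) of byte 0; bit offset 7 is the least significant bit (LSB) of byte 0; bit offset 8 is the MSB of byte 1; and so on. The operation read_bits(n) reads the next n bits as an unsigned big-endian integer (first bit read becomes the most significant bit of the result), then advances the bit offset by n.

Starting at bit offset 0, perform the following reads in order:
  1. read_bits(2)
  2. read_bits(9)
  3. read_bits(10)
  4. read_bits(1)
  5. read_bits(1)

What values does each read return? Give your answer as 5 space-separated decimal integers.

Read 1: bits[0:2] width=2 -> value=0 (bin 00); offset now 2 = byte 0 bit 2; 22 bits remain
Read 2: bits[2:11] width=9 -> value=31 (bin 000011111); offset now 11 = byte 1 bit 3; 13 bits remain
Read 3: bits[11:21] width=10 -> value=371 (bin 0101110011); offset now 21 = byte 2 bit 5; 3 bits remain
Read 4: bits[21:22] width=1 -> value=1 (bin 1); offset now 22 = byte 2 bit 6; 2 bits remain
Read 5: bits[22:23] width=1 -> value=0 (bin 0); offset now 23 = byte 2 bit 7; 1 bits remain

Answer: 0 31 371 1 0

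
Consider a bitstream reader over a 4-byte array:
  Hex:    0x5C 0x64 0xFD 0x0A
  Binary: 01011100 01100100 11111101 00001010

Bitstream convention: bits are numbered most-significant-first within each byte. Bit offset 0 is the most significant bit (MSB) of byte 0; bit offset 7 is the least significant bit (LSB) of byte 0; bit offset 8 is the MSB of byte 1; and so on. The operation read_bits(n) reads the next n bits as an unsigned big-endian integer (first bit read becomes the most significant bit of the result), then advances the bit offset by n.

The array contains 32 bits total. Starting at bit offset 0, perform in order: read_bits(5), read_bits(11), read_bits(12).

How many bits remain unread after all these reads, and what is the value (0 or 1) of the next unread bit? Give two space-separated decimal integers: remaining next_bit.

Read 1: bits[0:5] width=5 -> value=11 (bin 01011); offset now 5 = byte 0 bit 5; 27 bits remain
Read 2: bits[5:16] width=11 -> value=1124 (bin 10001100100); offset now 16 = byte 2 bit 0; 16 bits remain
Read 3: bits[16:28] width=12 -> value=4048 (bin 111111010000); offset now 28 = byte 3 bit 4; 4 bits remain

Answer: 4 1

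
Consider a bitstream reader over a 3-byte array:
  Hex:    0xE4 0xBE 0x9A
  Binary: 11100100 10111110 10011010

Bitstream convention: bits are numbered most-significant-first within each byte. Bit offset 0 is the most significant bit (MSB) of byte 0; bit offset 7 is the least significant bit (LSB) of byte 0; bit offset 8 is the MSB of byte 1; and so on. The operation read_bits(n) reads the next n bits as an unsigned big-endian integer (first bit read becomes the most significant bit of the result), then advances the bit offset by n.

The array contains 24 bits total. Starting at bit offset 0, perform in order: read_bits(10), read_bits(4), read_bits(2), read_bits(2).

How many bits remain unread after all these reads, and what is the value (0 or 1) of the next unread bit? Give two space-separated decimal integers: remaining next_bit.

Read 1: bits[0:10] width=10 -> value=914 (bin 1110010010); offset now 10 = byte 1 bit 2; 14 bits remain
Read 2: bits[10:14] width=4 -> value=15 (bin 1111); offset now 14 = byte 1 bit 6; 10 bits remain
Read 3: bits[14:16] width=2 -> value=2 (bin 10); offset now 16 = byte 2 bit 0; 8 bits remain
Read 4: bits[16:18] width=2 -> value=2 (bin 10); offset now 18 = byte 2 bit 2; 6 bits remain

Answer: 6 0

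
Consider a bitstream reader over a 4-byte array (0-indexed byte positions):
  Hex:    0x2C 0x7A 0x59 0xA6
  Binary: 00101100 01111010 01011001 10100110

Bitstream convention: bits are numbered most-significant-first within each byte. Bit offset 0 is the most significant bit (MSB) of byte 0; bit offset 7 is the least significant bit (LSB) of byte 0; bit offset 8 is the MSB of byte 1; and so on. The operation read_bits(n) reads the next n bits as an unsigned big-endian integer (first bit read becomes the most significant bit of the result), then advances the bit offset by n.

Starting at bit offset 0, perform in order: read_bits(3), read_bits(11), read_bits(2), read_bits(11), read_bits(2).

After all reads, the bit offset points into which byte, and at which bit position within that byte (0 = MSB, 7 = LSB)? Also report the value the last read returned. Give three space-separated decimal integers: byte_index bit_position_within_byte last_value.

Answer: 3 5 0

Derivation:
Read 1: bits[0:3] width=3 -> value=1 (bin 001); offset now 3 = byte 0 bit 3; 29 bits remain
Read 2: bits[3:14] width=11 -> value=798 (bin 01100011110); offset now 14 = byte 1 bit 6; 18 bits remain
Read 3: bits[14:16] width=2 -> value=2 (bin 10); offset now 16 = byte 2 bit 0; 16 bits remain
Read 4: bits[16:27] width=11 -> value=717 (bin 01011001101); offset now 27 = byte 3 bit 3; 5 bits remain
Read 5: bits[27:29] width=2 -> value=0 (bin 00); offset now 29 = byte 3 bit 5; 3 bits remain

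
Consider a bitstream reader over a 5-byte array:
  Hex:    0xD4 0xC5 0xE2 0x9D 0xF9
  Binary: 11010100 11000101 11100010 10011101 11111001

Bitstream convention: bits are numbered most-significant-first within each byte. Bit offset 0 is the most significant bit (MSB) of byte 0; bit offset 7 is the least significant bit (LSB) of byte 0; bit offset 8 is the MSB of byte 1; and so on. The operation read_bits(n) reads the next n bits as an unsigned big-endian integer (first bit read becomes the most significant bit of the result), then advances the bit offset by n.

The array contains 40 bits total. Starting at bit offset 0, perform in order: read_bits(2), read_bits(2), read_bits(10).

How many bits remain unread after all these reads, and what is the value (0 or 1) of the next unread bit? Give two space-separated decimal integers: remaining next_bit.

Read 1: bits[0:2] width=2 -> value=3 (bin 11); offset now 2 = byte 0 bit 2; 38 bits remain
Read 2: bits[2:4] width=2 -> value=1 (bin 01); offset now 4 = byte 0 bit 4; 36 bits remain
Read 3: bits[4:14] width=10 -> value=305 (bin 0100110001); offset now 14 = byte 1 bit 6; 26 bits remain

Answer: 26 0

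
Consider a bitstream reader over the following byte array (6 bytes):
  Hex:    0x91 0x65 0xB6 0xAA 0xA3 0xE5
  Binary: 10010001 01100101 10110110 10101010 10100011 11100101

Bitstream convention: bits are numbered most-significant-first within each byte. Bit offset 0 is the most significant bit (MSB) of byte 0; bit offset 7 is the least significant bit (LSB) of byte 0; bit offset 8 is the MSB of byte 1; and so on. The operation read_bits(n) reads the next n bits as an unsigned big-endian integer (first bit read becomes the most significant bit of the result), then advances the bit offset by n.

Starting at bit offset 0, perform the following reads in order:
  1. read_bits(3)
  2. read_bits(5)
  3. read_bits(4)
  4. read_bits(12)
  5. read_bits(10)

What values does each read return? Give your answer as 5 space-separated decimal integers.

Answer: 4 17 6 1462 682

Derivation:
Read 1: bits[0:3] width=3 -> value=4 (bin 100); offset now 3 = byte 0 bit 3; 45 bits remain
Read 2: bits[3:8] width=5 -> value=17 (bin 10001); offset now 8 = byte 1 bit 0; 40 bits remain
Read 3: bits[8:12] width=4 -> value=6 (bin 0110); offset now 12 = byte 1 bit 4; 36 bits remain
Read 4: bits[12:24] width=12 -> value=1462 (bin 010110110110); offset now 24 = byte 3 bit 0; 24 bits remain
Read 5: bits[24:34] width=10 -> value=682 (bin 1010101010); offset now 34 = byte 4 bit 2; 14 bits remain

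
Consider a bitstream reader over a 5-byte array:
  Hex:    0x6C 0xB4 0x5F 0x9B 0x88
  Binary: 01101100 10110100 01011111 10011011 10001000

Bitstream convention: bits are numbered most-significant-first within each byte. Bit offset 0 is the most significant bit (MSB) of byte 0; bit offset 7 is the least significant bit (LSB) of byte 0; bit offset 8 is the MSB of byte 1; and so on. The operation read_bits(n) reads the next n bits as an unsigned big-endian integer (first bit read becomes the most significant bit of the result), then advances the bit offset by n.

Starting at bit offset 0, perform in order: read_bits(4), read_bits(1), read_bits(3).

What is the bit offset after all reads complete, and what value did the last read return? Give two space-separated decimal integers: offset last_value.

Read 1: bits[0:4] width=4 -> value=6 (bin 0110); offset now 4 = byte 0 bit 4; 36 bits remain
Read 2: bits[4:5] width=1 -> value=1 (bin 1); offset now 5 = byte 0 bit 5; 35 bits remain
Read 3: bits[5:8] width=3 -> value=4 (bin 100); offset now 8 = byte 1 bit 0; 32 bits remain

Answer: 8 4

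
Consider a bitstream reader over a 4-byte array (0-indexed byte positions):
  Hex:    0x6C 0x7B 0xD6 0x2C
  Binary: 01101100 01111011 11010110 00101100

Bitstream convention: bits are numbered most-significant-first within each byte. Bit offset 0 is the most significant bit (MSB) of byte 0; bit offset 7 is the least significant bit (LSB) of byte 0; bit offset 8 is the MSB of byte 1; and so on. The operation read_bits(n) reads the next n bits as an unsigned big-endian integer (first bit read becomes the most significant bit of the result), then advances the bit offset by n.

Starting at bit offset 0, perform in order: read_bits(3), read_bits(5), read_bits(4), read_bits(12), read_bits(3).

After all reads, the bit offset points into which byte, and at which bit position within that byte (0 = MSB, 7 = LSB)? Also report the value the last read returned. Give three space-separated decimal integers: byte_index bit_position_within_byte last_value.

Answer: 3 3 1

Derivation:
Read 1: bits[0:3] width=3 -> value=3 (bin 011); offset now 3 = byte 0 bit 3; 29 bits remain
Read 2: bits[3:8] width=5 -> value=12 (bin 01100); offset now 8 = byte 1 bit 0; 24 bits remain
Read 3: bits[8:12] width=4 -> value=7 (bin 0111); offset now 12 = byte 1 bit 4; 20 bits remain
Read 4: bits[12:24] width=12 -> value=3030 (bin 101111010110); offset now 24 = byte 3 bit 0; 8 bits remain
Read 5: bits[24:27] width=3 -> value=1 (bin 001); offset now 27 = byte 3 bit 3; 5 bits remain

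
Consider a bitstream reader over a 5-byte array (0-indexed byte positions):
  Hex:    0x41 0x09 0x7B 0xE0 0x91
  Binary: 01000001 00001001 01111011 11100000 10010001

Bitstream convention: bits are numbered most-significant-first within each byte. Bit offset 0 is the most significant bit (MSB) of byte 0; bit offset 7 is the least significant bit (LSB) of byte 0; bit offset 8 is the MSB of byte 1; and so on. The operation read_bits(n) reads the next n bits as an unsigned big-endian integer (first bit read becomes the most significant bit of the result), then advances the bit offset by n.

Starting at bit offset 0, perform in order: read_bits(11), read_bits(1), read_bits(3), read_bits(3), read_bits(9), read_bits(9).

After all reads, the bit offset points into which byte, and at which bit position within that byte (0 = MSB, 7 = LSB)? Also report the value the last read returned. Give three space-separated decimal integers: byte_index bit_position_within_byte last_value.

Read 1: bits[0:11] width=11 -> value=520 (bin 01000001000); offset now 11 = byte 1 bit 3; 29 bits remain
Read 2: bits[11:12] width=1 -> value=0 (bin 0); offset now 12 = byte 1 bit 4; 28 bits remain
Read 3: bits[12:15] width=3 -> value=4 (bin 100); offset now 15 = byte 1 bit 7; 25 bits remain
Read 4: bits[15:18] width=3 -> value=5 (bin 101); offset now 18 = byte 2 bit 2; 22 bits remain
Read 5: bits[18:27] width=9 -> value=479 (bin 111011111); offset now 27 = byte 3 bit 3; 13 bits remain
Read 6: bits[27:36] width=9 -> value=9 (bin 000001001); offset now 36 = byte 4 bit 4; 4 bits remain

Answer: 4 4 9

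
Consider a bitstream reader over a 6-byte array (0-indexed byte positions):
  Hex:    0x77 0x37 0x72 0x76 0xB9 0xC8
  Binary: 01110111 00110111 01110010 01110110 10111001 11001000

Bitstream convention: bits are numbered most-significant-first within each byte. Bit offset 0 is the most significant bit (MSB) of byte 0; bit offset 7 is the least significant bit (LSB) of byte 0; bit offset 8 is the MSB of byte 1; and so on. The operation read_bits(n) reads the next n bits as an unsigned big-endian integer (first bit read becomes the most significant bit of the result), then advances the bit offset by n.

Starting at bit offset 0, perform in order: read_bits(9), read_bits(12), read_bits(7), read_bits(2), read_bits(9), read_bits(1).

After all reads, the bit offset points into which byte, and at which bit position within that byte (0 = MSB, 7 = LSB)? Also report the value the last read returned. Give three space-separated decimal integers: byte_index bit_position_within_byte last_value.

Read 1: bits[0:9] width=9 -> value=238 (bin 011101110); offset now 9 = byte 1 bit 1; 39 bits remain
Read 2: bits[9:21] width=12 -> value=1774 (bin 011011101110); offset now 21 = byte 2 bit 5; 27 bits remain
Read 3: bits[21:28] width=7 -> value=39 (bin 0100111); offset now 28 = byte 3 bit 4; 20 bits remain
Read 4: bits[28:30] width=2 -> value=1 (bin 01); offset now 30 = byte 3 bit 6; 18 bits remain
Read 5: bits[30:39] width=9 -> value=348 (bin 101011100); offset now 39 = byte 4 bit 7; 9 bits remain
Read 6: bits[39:40] width=1 -> value=1 (bin 1); offset now 40 = byte 5 bit 0; 8 bits remain

Answer: 5 0 1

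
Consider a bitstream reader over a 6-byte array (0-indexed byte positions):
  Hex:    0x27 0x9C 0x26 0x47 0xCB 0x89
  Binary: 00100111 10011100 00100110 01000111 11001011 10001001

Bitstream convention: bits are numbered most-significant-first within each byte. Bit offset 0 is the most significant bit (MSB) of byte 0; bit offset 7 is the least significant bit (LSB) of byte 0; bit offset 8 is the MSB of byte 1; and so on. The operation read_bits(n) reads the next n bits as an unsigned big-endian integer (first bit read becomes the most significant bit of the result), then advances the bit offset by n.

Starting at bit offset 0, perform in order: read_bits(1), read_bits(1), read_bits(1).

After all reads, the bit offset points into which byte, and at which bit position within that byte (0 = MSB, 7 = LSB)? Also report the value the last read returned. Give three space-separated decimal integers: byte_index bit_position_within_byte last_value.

Answer: 0 3 1

Derivation:
Read 1: bits[0:1] width=1 -> value=0 (bin 0); offset now 1 = byte 0 bit 1; 47 bits remain
Read 2: bits[1:2] width=1 -> value=0 (bin 0); offset now 2 = byte 0 bit 2; 46 bits remain
Read 3: bits[2:3] width=1 -> value=1 (bin 1); offset now 3 = byte 0 bit 3; 45 bits remain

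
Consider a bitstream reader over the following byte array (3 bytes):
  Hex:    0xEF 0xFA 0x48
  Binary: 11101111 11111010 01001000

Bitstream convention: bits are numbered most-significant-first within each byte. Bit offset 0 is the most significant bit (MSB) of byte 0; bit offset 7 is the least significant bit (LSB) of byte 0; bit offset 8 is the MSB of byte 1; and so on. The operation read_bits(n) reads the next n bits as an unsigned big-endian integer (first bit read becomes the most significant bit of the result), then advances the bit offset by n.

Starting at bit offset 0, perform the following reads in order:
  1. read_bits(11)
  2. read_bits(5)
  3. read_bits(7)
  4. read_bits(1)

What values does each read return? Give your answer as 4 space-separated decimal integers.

Answer: 1919 26 36 0

Derivation:
Read 1: bits[0:11] width=11 -> value=1919 (bin 11101111111); offset now 11 = byte 1 bit 3; 13 bits remain
Read 2: bits[11:16] width=5 -> value=26 (bin 11010); offset now 16 = byte 2 bit 0; 8 bits remain
Read 3: bits[16:23] width=7 -> value=36 (bin 0100100); offset now 23 = byte 2 bit 7; 1 bits remain
Read 4: bits[23:24] width=1 -> value=0 (bin 0); offset now 24 = byte 3 bit 0; 0 bits remain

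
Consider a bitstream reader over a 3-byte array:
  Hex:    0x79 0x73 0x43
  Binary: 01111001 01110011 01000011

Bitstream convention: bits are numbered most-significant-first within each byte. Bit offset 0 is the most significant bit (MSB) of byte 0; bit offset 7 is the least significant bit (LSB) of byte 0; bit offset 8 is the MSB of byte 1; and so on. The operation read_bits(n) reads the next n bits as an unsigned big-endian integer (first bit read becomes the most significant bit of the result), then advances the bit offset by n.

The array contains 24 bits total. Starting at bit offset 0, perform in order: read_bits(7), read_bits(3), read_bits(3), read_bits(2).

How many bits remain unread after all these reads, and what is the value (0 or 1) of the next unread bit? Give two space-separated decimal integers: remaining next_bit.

Read 1: bits[0:7] width=7 -> value=60 (bin 0111100); offset now 7 = byte 0 bit 7; 17 bits remain
Read 2: bits[7:10] width=3 -> value=5 (bin 101); offset now 10 = byte 1 bit 2; 14 bits remain
Read 3: bits[10:13] width=3 -> value=6 (bin 110); offset now 13 = byte 1 bit 5; 11 bits remain
Read 4: bits[13:15] width=2 -> value=1 (bin 01); offset now 15 = byte 1 bit 7; 9 bits remain

Answer: 9 1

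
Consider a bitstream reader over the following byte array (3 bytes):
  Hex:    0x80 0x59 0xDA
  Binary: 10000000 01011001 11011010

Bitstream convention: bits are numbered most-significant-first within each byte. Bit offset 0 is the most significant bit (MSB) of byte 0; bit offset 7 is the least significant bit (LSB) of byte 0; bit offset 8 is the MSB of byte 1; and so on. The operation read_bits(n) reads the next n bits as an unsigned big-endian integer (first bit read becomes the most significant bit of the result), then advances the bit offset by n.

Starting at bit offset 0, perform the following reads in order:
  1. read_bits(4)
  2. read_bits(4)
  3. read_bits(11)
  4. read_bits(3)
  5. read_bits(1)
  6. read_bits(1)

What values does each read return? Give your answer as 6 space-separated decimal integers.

Read 1: bits[0:4] width=4 -> value=8 (bin 1000); offset now 4 = byte 0 bit 4; 20 bits remain
Read 2: bits[4:8] width=4 -> value=0 (bin 0000); offset now 8 = byte 1 bit 0; 16 bits remain
Read 3: bits[8:19] width=11 -> value=718 (bin 01011001110); offset now 19 = byte 2 bit 3; 5 bits remain
Read 4: bits[19:22] width=3 -> value=6 (bin 110); offset now 22 = byte 2 bit 6; 2 bits remain
Read 5: bits[22:23] width=1 -> value=1 (bin 1); offset now 23 = byte 2 bit 7; 1 bits remain
Read 6: bits[23:24] width=1 -> value=0 (bin 0); offset now 24 = byte 3 bit 0; 0 bits remain

Answer: 8 0 718 6 1 0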